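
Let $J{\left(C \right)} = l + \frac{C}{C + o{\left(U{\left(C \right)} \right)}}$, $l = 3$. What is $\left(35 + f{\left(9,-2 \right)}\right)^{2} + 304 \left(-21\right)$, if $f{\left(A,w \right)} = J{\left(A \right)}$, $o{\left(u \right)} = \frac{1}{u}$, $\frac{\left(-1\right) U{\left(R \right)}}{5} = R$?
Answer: $- \frac{793687895}{163216} \approx -4862.8$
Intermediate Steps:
$U{\left(R \right)} = - 5 R$
$J{\left(C \right)} = 3 + \frac{C}{C - \frac{1}{5 C}}$ ($J{\left(C \right)} = 3 + \frac{C}{C + \frac{1}{\left(-5\right) C}} = 3 + \frac{C}{C - \frac{1}{5 C}}$)
$f{\left(A,w \right)} = \frac{-3 + 20 A^{2}}{-1 + 5 A^{2}}$
$\left(35 + f{\left(9,-2 \right)}\right)^{2} + 304 \left(-21\right) = \left(35 + \frac{-3 + 20 \cdot 9^{2}}{-1 + 5 \cdot 9^{2}}\right)^{2} + 304 \left(-21\right) = \left(35 + \frac{-3 + 20 \cdot 81}{-1 + 5 \cdot 81}\right)^{2} - 6384 = \left(35 + \frac{-3 + 1620}{-1 + 405}\right)^{2} - 6384 = \left(35 + \frac{1}{404} \cdot 1617\right)^{2} - 6384 = \left(35 + \frac{1617}{404}\right)^{2} - 6384 = \left(\frac{15757}{404}\right)^{2} - 6384 = \frac{248283049}{163216} - 6384 = - \frac{793687895}{163216}$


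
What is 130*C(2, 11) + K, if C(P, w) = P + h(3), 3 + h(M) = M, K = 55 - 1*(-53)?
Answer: 368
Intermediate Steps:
K = 108 (K = 55 + 53 = 108)
h(M) = -3 + M
C(P, w) = P (C(P, w) = P + (-3 + 3) = P + 0 = P)
130*C(2, 11) + K = 130*2 + 108 = 260 + 108 = 368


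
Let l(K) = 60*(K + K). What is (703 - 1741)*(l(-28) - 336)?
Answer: 3836448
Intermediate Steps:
l(K) = 120*K (l(K) = 60*(2*K) = 120*K)
(703 - 1741)*(l(-28) - 336) = (703 - 1741)*(120*(-28) - 336) = -1038*(-3360 - 336) = -1038*(-3696) = 3836448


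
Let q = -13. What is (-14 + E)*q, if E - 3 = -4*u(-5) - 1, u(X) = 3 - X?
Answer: 572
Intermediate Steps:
E = -30 (E = 3 + (-4*(3 - 1*(-5)) - 1) = 3 + (-4*(3 + 5) - 1) = 3 + (-4*8 - 1) = 3 + (-32 - 1) = 3 - 33 = -30)
(-14 + E)*q = (-14 - 30)*(-13) = -44*(-13) = 572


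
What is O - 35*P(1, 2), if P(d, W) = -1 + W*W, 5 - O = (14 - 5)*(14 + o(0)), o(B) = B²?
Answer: -226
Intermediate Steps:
O = -121 (O = 5 - (14 - 5)*(14 + 0²) = 5 - 9*(14 + 0) = 5 - 9*14 = 5 - 1*126 = 5 - 126 = -121)
P(d, W) = -1 + W²
O - 35*P(1, 2) = -121 - 35*(-1 + 2²) = -121 - 35*(-1 + 4) = -121 - 35*3 = -121 - 105 = -226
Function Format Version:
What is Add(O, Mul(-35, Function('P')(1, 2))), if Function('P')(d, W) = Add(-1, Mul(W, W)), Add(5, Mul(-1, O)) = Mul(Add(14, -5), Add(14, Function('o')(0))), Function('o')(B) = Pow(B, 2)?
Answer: -226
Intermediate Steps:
O = -121 (O = Add(5, Mul(-1, Mul(Add(14, -5), Add(14, Pow(0, 2))))) = Add(5, Mul(-1, Mul(9, Add(14, 0)))) = Add(5, Mul(-1, Mul(9, 14))) = Add(5, Mul(-1, 126)) = Add(5, -126) = -121)
Function('P')(d, W) = Add(-1, Pow(W, 2))
Add(O, Mul(-35, Function('P')(1, 2))) = Add(-121, Mul(-35, Add(-1, Pow(2, 2)))) = Add(-121, Mul(-35, Add(-1, 4))) = Add(-121, Mul(-35, 3)) = Add(-121, -105) = -226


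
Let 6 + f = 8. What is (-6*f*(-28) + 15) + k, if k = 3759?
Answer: 4110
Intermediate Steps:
f = 2 (f = -6 + 8 = 2)
(-6*f*(-28) + 15) + k = (-6*2*(-28) + 15) + 3759 = (-12*(-28) + 15) + 3759 = (336 + 15) + 3759 = 351 + 3759 = 4110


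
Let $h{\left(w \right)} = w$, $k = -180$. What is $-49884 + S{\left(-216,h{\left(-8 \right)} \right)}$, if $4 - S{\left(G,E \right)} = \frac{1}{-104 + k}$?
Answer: $- \frac{14165919}{284} \approx -49880.0$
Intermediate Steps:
$S{\left(G,E \right)} = \frac{1137}{284}$ ($S{\left(G,E \right)} = 4 - \frac{1}{-104 - 180} = 4 - \frac{1}{-284} = 4 - - \frac{1}{284} = 4 + \frac{1}{284} = \frac{1137}{284}$)
$-49884 + S{\left(-216,h{\left(-8 \right)} \right)} = -49884 + \frac{1137}{284} = - \frac{14165919}{284}$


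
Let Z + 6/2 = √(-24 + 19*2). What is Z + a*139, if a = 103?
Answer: 14314 + √14 ≈ 14318.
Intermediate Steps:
Z = -3 + √14 (Z = -3 + √(-24 + 19*2) = -3 + √(-24 + 38) = -3 + √14 ≈ 0.74166)
Z + a*139 = (-3 + √14) + 103*139 = (-3 + √14) + 14317 = 14314 + √14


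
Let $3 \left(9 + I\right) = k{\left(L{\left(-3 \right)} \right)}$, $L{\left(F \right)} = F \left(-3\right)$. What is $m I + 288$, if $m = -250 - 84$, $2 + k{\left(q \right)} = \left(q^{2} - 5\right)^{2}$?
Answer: $- \frac{1918634}{3} \approx -6.3955 \cdot 10^{5}$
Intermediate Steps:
$L{\left(F \right)} = - 3 F$
$k{\left(q \right)} = -2 + \left(-5 + q^{2}\right)^{2}$ ($k{\left(q \right)} = -2 + \left(q^{2} - 5\right)^{2} = -2 + \left(-5 + q^{2}\right)^{2}$)
$m = -334$ ($m = -250 - 84 = -334$)
$I = \frac{5747}{3}$ ($I = -9 + \frac{-2 + \left(-5 + \left(\left(-3\right) \left(-3\right)\right)^{2}\right)^{2}}{3} = -9 + \frac{-2 + \left(-5 + 9^{2}\right)^{2}}{3} = -9 + \frac{-2 + \left(-5 + 81\right)^{2}}{3} = -9 + \frac{-2 + 76^{2}}{3} = -9 + \frac{-2 + 5776}{3} = -9 + \frac{1}{3} \cdot 5774 = -9 + \frac{5774}{3} = \frac{5747}{3} \approx 1915.7$)
$m I + 288 = \left(-334\right) \frac{5747}{3} + 288 = - \frac{1919498}{3} + 288 = - \frac{1918634}{3}$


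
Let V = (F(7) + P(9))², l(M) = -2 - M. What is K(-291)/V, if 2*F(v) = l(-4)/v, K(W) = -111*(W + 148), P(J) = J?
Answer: 777777/4096 ≈ 189.89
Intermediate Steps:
K(W) = -16428 - 111*W (K(W) = -111*(148 + W) = -16428 - 111*W)
F(v) = 1/v (F(v) = ((-2 - 1*(-4))/v)/2 = ((-2 + 4)/v)/2 = (2/v)/2 = 1/v)
V = 4096/49 (V = (1/7 + 9)² = (⅐ + 9)² = (64/7)² = 4096/49 ≈ 83.592)
K(-291)/V = (-16428 - 111*(-291))/(4096/49) = (-16428 + 32301)*(49/4096) = 15873*(49/4096) = 777777/4096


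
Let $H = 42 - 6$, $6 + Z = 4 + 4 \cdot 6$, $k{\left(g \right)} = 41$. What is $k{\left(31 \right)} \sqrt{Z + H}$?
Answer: $41 \sqrt{58} \approx 312.25$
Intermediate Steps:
$Z = 22$ ($Z = -6 + \left(4 + 4 \cdot 6\right) = -6 + \left(4 + 24\right) = -6 + 28 = 22$)
$H = 36$
$k{\left(31 \right)} \sqrt{Z + H} = 41 \sqrt{22 + 36} = 41 \sqrt{58}$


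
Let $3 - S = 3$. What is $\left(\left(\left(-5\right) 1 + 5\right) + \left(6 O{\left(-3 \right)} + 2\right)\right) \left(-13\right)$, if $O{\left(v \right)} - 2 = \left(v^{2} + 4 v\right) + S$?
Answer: $52$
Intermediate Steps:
$S = 0$ ($S = 3 - 3 = 0$)
$O{\left(v \right)} = 2 + v^{2} + 4 v$ ($O{\left(v \right)} = 2 + \left(\left(v^{2} + 4 v\right) + 0\right) = 2 + \left(v^{2} + 4 v\right) = 2 + v^{2} + 4 v$)
$\left(\left(\left(-5\right) 1 + 5\right) + \left(6 O{\left(-3 \right)} + 2\right)\right) \left(-13\right) = \left(\left(\left(-5\right) 1 + 5\right) + \left(6 \left(2 + \left(-3\right)^{2} + 4 \left(-3\right)\right) + 2\right)\right) \left(-13\right) = \left(\left(-5 + 5\right) + \left(6 \left(2 + 9 - 12\right) + 2\right)\right) \left(-13\right) = \left(0 + \left(6 \left(-1\right) + 2\right)\right) \left(-13\right) = \left(0 + \left(-6 + 2\right)\right) \left(-13\right) = \left(0 - 4\right) \left(-13\right) = \left(-4\right) \left(-13\right) = 52$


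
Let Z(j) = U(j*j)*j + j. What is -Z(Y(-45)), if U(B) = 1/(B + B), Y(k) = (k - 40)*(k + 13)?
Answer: -14796801/5440 ≈ -2720.0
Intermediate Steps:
Y(k) = (-40 + k)*(13 + k)
U(B) = 1/(2*B)
Z(j) = j + 1/(2*j) (Z(j) = (1/(2*((j*j))))*j + j = (1/(2*(j²)))*j + j = (1/(2*j²))*j + j = 1/(2*j) + j = j + 1/(2*j))
-Z(Y(-45)) = -((-520 + (-45)² - 27*(-45)) + 1/(2*(-520 + (-45)² - 27*(-45)))) = -((-520 + 2025 + 1215) + 1/(2*(-520 + 2025 + 1215))) = -(2720 + (½)/2720) = -(2720 + (½)*(1/2720)) = -(2720 + 1/5440) = -1*14796801/5440 = -14796801/5440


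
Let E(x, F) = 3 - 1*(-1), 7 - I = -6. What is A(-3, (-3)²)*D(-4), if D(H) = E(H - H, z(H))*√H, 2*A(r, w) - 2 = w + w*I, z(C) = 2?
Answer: 512*I ≈ 512.0*I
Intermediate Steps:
I = 13 (I = 7 - 1*(-6) = 7 + 6 = 13)
E(x, F) = 4 (E(x, F) = 3 + 1 = 4)
A(r, w) = 1 + 7*w (A(r, w) = 1 + (w + w*13)/2 = 1 + (w + 13*w)/2 = 1 + (14*w)/2 = 1 + 7*w)
D(H) = 4*√H
A(-3, (-3)²)*D(-4) = (1 + 7*(-3)²)*(4*√(-4)) = (1 + 7*9)*(4*(2*I)) = (1 + 63)*(8*I) = 64*(8*I) = 512*I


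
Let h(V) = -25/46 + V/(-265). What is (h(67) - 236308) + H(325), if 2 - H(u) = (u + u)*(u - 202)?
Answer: -3855170347/12190 ≈ -3.1626e+5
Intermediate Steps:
H(u) = 2 - 2*u*(-202 + u) (H(u) = 2 - (u + u)*(u - 202) = 2 - 2*u*(-202 + u))
h(V) = -25/46 - V/265 (h(V) = -25*1/46 + V*(-1/265) = -25/46 - V/265)
(h(67) - 236308) + H(325) = ((-25/46 - 1/265*67) - 236308) + (2 - 2*325**2 + 404*325) = ((-25/46 - 67/265) - 236308) + (2 - 2*105625 + 131300) = (-9707/12190 - 236308) + (2 - 211250 + 131300) = -2880604227/12190 - 79948 = -3855170347/12190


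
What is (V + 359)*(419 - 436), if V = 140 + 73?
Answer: -9724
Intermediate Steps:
V = 213
(V + 359)*(419 - 436) = (213 + 359)*(419 - 436) = 572*(-17) = -9724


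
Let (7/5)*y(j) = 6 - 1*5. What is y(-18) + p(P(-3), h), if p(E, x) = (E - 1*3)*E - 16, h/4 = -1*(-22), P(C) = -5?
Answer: 173/7 ≈ 24.714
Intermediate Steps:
y(j) = 5/7 (y(j) = 5*(6 - 1*5)/7 = 5*(6 - 5)/7 = (5/7)*1 = 5/7)
h = 88 (h = 4*(-1*(-22)) = 4*22 = 88)
p(E, x) = -16 + E*(-3 + E) (p(E, x) = (E - 3)*E - 16 = (-3 + E)*E - 16 = E*(-3 + E) - 16 = -16 + E*(-3 + E))
y(-18) + p(P(-3), h) = 5/7 + (-16 + (-5)² - 3*(-5)) = 5/7 + (-16 + 25 + 15) = 5/7 + 24 = 173/7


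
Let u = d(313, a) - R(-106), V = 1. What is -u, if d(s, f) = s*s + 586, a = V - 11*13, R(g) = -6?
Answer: -98561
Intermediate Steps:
a = -142 (a = 1 - 11*13 = 1 - 143 = -142)
d(s, f) = 586 + s**2 (d(s, f) = s**2 + 586 = 586 + s**2)
u = 98561 (u = (586 + 313**2) - 1*(-6) = (586 + 97969) + 6 = 98555 + 6 = 98561)
-u = -1*98561 = -98561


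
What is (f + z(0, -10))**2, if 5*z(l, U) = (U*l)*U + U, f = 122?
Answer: 14400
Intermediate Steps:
z(l, U) = U/5 + l*U**2/5 (z(l, U) = ((U*l)*U + U)/5 = (l*U**2 + U)/5 = (U + l*U**2)/5 = U/5 + l*U**2/5)
(f + z(0, -10))**2 = (122 + (1/5)*(-10)*(1 - 10*0))**2 = (122 + (1/5)*(-10)*(1 + 0))**2 = (122 + (1/5)*(-10)*1)**2 = (122 - 2)**2 = 120**2 = 14400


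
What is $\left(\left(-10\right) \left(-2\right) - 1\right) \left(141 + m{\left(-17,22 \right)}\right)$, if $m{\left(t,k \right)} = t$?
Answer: $2356$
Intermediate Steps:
$\left(\left(-10\right) \left(-2\right) - 1\right) \left(141 + m{\left(-17,22 \right)}\right) = \left(\left(-10\right) \left(-2\right) - 1\right) \left(141 - 17\right) = \left(20 - 1\right) 124 = 19 \cdot 124 = 2356$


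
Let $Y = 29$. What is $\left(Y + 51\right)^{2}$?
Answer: $6400$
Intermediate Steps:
$\left(Y + 51\right)^{2} = \left(29 + 51\right)^{2} = 80^{2} = 6400$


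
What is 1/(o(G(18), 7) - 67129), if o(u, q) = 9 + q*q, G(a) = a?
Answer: -1/67071 ≈ -1.4910e-5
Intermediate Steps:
o(u, q) = 9 + q²
1/(o(G(18), 7) - 67129) = 1/((9 + 7²) - 67129) = 1/((9 + 49) - 67129) = 1/(58 - 67129) = 1/(-67071) = -1/67071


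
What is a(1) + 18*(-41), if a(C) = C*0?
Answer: -738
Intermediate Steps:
a(C) = 0
a(1) + 18*(-41) = 0 + 18*(-41) = 0 - 738 = -738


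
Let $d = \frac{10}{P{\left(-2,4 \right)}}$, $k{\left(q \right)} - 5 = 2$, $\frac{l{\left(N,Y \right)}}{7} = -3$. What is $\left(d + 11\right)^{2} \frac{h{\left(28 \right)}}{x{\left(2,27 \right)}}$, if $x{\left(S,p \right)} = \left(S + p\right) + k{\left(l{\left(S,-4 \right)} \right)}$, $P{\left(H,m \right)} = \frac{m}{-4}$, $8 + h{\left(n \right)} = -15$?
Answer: $- \frac{23}{36} \approx -0.63889$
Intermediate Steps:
$h{\left(n \right)} = -23$ ($h{\left(n \right)} = -8 - 15 = -23$)
$l{\left(N,Y \right)} = -21$ ($l{\left(N,Y \right)} = 7 \left(-3\right) = -21$)
$P{\left(H,m \right)} = - \frac{m}{4}$ ($P{\left(H,m \right)} = m \left(- \frac{1}{4}\right) = - \frac{m}{4}$)
$k{\left(q \right)} = 7$ ($k{\left(q \right)} = 5 + 2 = 7$)
$d = -10$ ($d = \frac{10}{\left(- \frac{1}{4}\right) 4} = \frac{10}{-1} = 10 \left(-1\right) = -10$)
$x{\left(S,p \right)} = 7 + S + p$ ($x{\left(S,p \right)} = \left(S + p\right) + 7 = 7 + S + p$)
$\left(d + 11\right)^{2} \frac{h{\left(28 \right)}}{x{\left(2,27 \right)}} = \left(-10 + 11\right)^{2} \left(- \frac{23}{7 + 2 + 27}\right) = 1^{2} \left(- \frac{23}{36}\right) = 1 \left(\left(-23\right) \frac{1}{36}\right) = 1 \left(- \frac{23}{36}\right) = - \frac{23}{36}$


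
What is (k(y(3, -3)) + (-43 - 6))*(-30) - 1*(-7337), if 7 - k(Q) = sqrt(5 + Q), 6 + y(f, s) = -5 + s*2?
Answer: 8597 + 60*I*sqrt(3) ≈ 8597.0 + 103.92*I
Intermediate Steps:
y(f, s) = -11 + 2*s (y(f, s) = -6 + (-5 + s*2) = -6 + (-5 + 2*s) = -11 + 2*s)
k(Q) = 7 - sqrt(5 + Q)
(k(y(3, -3)) + (-43 - 6))*(-30) - 1*(-7337) = ((7 - sqrt(5 + (-11 + 2*(-3)))) + (-43 - 6))*(-30) - 1*(-7337) = ((7 - sqrt(5 + (-11 - 6))) - 49)*(-30) + 7337 = ((7 - sqrt(5 - 17)) - 49)*(-30) + 7337 = ((7 - sqrt(-12)) - 49)*(-30) + 7337 = ((7 - 2*I*sqrt(3)) - 49)*(-30) + 7337 = (-42 - 2*I*sqrt(3))*(-30) + 7337 = (1260 + 60*I*sqrt(3)) + 7337 = 8597 + 60*I*sqrt(3)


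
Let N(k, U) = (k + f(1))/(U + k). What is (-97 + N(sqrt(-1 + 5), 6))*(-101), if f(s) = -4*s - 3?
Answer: 78881/8 ≈ 9860.1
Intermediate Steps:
f(s) = -3 - 4*s
N(k, U) = (-7 + k)/(U + k) (N(k, U) = (k + (-3 - 4*1))/(U + k) = (k + (-3 - 4))/(U + k) = (k - 7)/(U + k) = (-7 + k)/(U + k))
(-97 + N(sqrt(-1 + 5), 6))*(-101) = (-97 + (-7 + sqrt(-1 + 5))/(6 + sqrt(-1 + 5)))*(-101) = (-97 + (-7 + sqrt(4))/(6 + sqrt(4)))*(-101) = (-97 + (-7 + 2)/(6 + 2))*(-101) = (-97 - 5/8)*(-101) = -781/8*(-101) = 78881/8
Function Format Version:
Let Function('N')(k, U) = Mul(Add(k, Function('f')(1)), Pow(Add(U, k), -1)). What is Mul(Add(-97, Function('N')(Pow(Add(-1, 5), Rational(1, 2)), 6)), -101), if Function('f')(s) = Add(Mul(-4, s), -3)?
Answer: Rational(78881, 8) ≈ 9860.1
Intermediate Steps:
Function('f')(s) = Add(-3, Mul(-4, s))
Function('N')(k, U) = Mul(Pow(Add(U, k), -1), Add(-7, k)) (Function('N')(k, U) = Mul(Add(k, Add(-3, Mul(-4, 1))), Pow(Add(U, k), -1)) = Mul(Add(k, Add(-3, -4)), Pow(Add(U, k), -1)) = Mul(Add(k, -7), Pow(Add(U, k), -1)) = Mul(Add(-7, k), Pow(Add(U, k), -1)) = Mul(Pow(Add(U, k), -1), Add(-7, k)))
Mul(Add(-97, Function('N')(Pow(Add(-1, 5), Rational(1, 2)), 6)), -101) = Mul(Add(-97, Mul(Pow(Add(6, Pow(Add(-1, 5), Rational(1, 2))), -1), Add(-7, Pow(Add(-1, 5), Rational(1, 2))))), -101) = Mul(Add(-97, Mul(Pow(Add(6, Pow(4, Rational(1, 2))), -1), Add(-7, Pow(4, Rational(1, 2))))), -101) = Mul(Add(-97, Mul(Pow(Add(6, 2), -1), Add(-7, 2))), -101) = Mul(Add(-97, Mul(Pow(8, -1), -5)), -101) = Mul(Add(-97, Mul(Rational(1, 8), -5)), -101) = Mul(Add(-97, Rational(-5, 8)), -101) = Mul(Rational(-781, 8), -101) = Rational(78881, 8)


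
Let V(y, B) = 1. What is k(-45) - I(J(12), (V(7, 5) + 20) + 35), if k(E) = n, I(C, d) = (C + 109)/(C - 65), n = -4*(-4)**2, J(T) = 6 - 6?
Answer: -4051/65 ≈ -62.323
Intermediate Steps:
J(T) = 0
n = -64 (n = -4*16 = -64)
I(C, d) = (109 + C)/(-65 + C)
k(E) = -64
k(-45) - I(J(12), (V(7, 5) + 20) + 35) = -64 - (109 + 0)/(-65 + 0) = -64 - 109/(-65) = -64 - (-1)*109/65 = -64 - 1*(-109/65) = -64 + 109/65 = -4051/65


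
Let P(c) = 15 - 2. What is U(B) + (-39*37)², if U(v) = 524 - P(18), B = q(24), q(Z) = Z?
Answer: 2082760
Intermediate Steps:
B = 24
P(c) = 13
U(v) = 511 (U(v) = 524 - 1*13 = 524 - 13 = 511)
U(B) + (-39*37)² = 511 + (-39*37)² = 511 + (-1443)² = 511 + 2082249 = 2082760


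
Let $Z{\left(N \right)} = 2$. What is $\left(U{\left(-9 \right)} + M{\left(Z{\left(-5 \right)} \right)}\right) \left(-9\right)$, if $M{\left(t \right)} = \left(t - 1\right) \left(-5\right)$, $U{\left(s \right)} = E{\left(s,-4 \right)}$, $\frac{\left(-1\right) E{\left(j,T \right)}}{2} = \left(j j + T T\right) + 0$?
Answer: $1791$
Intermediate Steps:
$E{\left(j,T \right)} = - 2 T^{2} - 2 j^{2}$ ($E{\left(j,T \right)} = - 2 \left(\left(j j + T T\right) + 0\right) = - 2 \left(\left(j^{2} + T^{2}\right) + 0\right) = - 2 \left(\left(T^{2} + j^{2}\right) + 0\right) = - 2 \left(T^{2} + j^{2}\right) = - 2 T^{2} - 2 j^{2}$)
$U{\left(s \right)} = -32 - 2 s^{2}$ ($U{\left(s \right)} = - 2 \left(-4\right)^{2} - 2 s^{2} = \left(-2\right) 16 - 2 s^{2} = -32 - 2 s^{2}$)
$M{\left(t \right)} = 5 - 5 t$ ($M{\left(t \right)} = \left(-1 + t\right) \left(-5\right) = 5 - 5 t$)
$\left(U{\left(-9 \right)} + M{\left(Z{\left(-5 \right)} \right)}\right) \left(-9\right) = \left(\left(-32 - 2 \left(-9\right)^{2}\right) + \left(5 - 10\right)\right) \left(-9\right) = \left(\left(-32 - 162\right) + \left(5 - 10\right)\right) \left(-9\right) = \left(\left(-32 - 162\right) - 5\right) \left(-9\right) = \left(-194 - 5\right) \left(-9\right) = \left(-199\right) \left(-9\right) = 1791$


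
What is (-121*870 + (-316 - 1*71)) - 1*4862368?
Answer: -4968025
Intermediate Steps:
(-121*870 + (-316 - 1*71)) - 1*4862368 = (-105270 + (-316 - 71)) - 4862368 = (-105270 - 387) - 4862368 = -105657 - 4862368 = -4968025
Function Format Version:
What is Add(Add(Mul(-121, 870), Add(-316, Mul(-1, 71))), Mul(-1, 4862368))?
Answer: -4968025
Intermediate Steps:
Add(Add(Mul(-121, 870), Add(-316, Mul(-1, 71))), Mul(-1, 4862368)) = Add(Add(-105270, Add(-316, -71)), -4862368) = Add(Add(-105270, -387), -4862368) = Add(-105657, -4862368) = -4968025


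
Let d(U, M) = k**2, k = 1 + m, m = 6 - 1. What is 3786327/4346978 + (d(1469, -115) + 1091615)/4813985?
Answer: 2088427660343/1902389717030 ≈ 1.0978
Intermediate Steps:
m = 5
k = 6 (k = 1 + 5 = 6)
d(U, M) = 36 (d(U, M) = 6**2 = 36)
3786327/4346978 + (d(1469, -115) + 1091615)/4813985 = 3786327/4346978 + (36 + 1091615)/4813985 = 3786327*(1/4346978) + 1091651*(1/4813985) = 3786327/4346978 + 99241/437635 = 2088427660343/1902389717030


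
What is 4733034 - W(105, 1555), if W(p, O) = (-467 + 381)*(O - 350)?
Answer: 4836664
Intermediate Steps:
W(p, O) = 30100 - 86*O (W(p, O) = -86*(-350 + O) = 30100 - 86*O)
4733034 - W(105, 1555) = 4733034 - (30100 - 86*1555) = 4733034 - (30100 - 133730) = 4733034 - 1*(-103630) = 4733034 + 103630 = 4836664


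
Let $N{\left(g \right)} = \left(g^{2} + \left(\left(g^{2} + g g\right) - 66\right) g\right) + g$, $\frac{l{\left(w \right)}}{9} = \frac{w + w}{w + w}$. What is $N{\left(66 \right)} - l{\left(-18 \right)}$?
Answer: $575049$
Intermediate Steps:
$l{\left(w \right)} = 9$ ($l{\left(w \right)} = 9 \frac{w + w}{w + w} = 9 \frac{2 w}{2 w} = 9 \cdot 2 w \frac{1}{2 w} = 9 \cdot 1 = 9$)
$N{\left(g \right)} = g + g^{2} + g \left(-66 + 2 g^{2}\right)$ ($N{\left(g \right)} = \left(g^{2} + \left(\left(g^{2} + g^{2}\right) - 66\right) g\right) + g = \left(g^{2} + \left(2 g^{2} - 66\right) g\right) + g = \left(g^{2} + \left(-66 + 2 g^{2}\right) g\right) + g = \left(g^{2} + g \left(-66 + 2 g^{2}\right)\right) + g = g + g^{2} + g \left(-66 + 2 g^{2}\right)$)
$N{\left(66 \right)} - l{\left(-18 \right)} = 66 \left(-65 + 66 + 2 \cdot 66^{2}\right) - 9 = 66 \left(-65 + 66 + 2 \cdot 4356\right) - 9 = 66 \left(-65 + 66 + 8712\right) - 9 = 66 \cdot 8713 - 9 = 575058 - 9 = 575049$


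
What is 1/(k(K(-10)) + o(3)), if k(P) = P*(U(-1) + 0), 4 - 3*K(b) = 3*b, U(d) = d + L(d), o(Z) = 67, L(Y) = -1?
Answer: 3/133 ≈ 0.022556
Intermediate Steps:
U(d) = -1 + d (U(d) = d - 1 = -1 + d)
K(b) = 4/3 - b
k(P) = -2*P (k(P) = P*((-1 - 1) + 0) = P*(-2 + 0) = P*(-2) = -2*P)
1/(k(K(-10)) + o(3)) = 1/(-2*(4/3 - 1*(-10)) + 67) = 1/(-2*(4/3 + 10) + 67) = 1/(-2*34/3 + 67) = 1/(-68/3 + 67) = 1/(133/3) = 3/133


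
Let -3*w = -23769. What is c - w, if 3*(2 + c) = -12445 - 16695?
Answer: -52915/3 ≈ -17638.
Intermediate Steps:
c = -29146/3 (c = -2 + (-12445 - 16695)/3 = -2 + (⅓)*(-29140) = -2 - 29140/3 = -29146/3 ≈ -9715.3)
w = 7923 (w = -⅓*(-23769) = 7923)
c - w = -29146/3 - 1*7923 = -29146/3 - 7923 = -52915/3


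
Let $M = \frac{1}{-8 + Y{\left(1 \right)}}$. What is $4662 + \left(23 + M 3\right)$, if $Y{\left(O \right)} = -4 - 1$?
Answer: $\frac{60902}{13} \approx 4684.8$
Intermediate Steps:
$Y{\left(O \right)} = -5$
$M = - \frac{1}{13}$ ($M = \frac{1}{-8 - 5} = \frac{1}{-13} = - \frac{1}{13} \approx -0.076923$)
$4662 + \left(23 + M 3\right) = 4662 + \left(23 - \frac{3}{13}\right) = 4662 + \frac{296}{13} = \frac{60902}{13}$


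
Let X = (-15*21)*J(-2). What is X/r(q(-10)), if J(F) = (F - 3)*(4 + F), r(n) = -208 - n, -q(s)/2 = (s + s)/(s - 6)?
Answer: -2100/137 ≈ -15.328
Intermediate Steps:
q(s) = -4*s/(-6 + s) (q(s) = -2*(s + s)/(s - 6) = -2*2*s/(-6 + s) = -4*s/(-6 + s))
J(F) = (-3 + F)*(4 + F)
X = 3150 (X = (-15*21)*(-12 - 2 + (-2)²) = -315*(-12 - 2 + 4) = -315*(-10) = 3150)
X/r(q(-10)) = 3150/(-208 - (-4)*(-10)/(-6 - 10)) = 3150/(-208 - (-4)*(-10)/(-16)) = 3150/(-208 - (-4)*(-10)*(-1)/16) = 3150/(-208 - 1*(-5/2)) = 3150/(-208 + 5/2) = 3150/(-411/2) = 3150*(-2/411) = -2100/137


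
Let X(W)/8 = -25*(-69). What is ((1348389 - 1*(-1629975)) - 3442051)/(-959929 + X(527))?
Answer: 463687/946129 ≈ 0.49009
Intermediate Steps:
X(W) = 13800 (X(W) = 8*(-25*(-69)) = 8*1725 = 13800)
((1348389 - 1*(-1629975)) - 3442051)/(-959929 + X(527)) = ((1348389 - 1*(-1629975)) - 3442051)/(-959929 + 13800) = ((1348389 + 1629975) - 3442051)/(-946129) = (2978364 - 3442051)*(-1/946129) = -463687*(-1/946129) = 463687/946129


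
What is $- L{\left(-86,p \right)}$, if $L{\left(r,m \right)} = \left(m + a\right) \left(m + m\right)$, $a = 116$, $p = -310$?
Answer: $-120280$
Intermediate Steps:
$L{\left(r,m \right)} = 2 m \left(116 + m\right)$ ($L{\left(r,m \right)} = \left(m + 116\right) \left(m + m\right) = \left(116 + m\right) 2 m = 2 m \left(116 + m\right)$)
$- L{\left(-86,p \right)} = - 2 \left(-310\right) \left(116 - 310\right) = - 2 \left(-310\right) \left(-194\right) = \left(-1\right) 120280 = -120280$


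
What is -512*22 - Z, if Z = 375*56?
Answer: -32264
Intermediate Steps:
Z = 21000
-512*22 - Z = -512*22 - 1*21000 = -11264 - 21000 = -32264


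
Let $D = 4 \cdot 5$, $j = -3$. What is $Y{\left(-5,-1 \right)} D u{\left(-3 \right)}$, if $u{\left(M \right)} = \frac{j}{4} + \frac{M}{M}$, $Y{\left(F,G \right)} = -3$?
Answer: $-15$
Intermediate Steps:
$D = 20$
$u{\left(M \right)} = \frac{1}{4}$ ($u{\left(M \right)} = - \frac{3}{4} + \frac{M}{M} = \left(-3\right) \frac{1}{4} + 1 = - \frac{3}{4} + 1 = \frac{1}{4}$)
$Y{\left(-5,-1 \right)} D u{\left(-3 \right)} = \left(-3\right) 20 \cdot \frac{1}{4} = \left(-60\right) \frac{1}{4} = -15$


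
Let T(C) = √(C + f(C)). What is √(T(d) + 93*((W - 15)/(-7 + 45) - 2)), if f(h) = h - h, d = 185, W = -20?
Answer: √(-392274 + 1444*√185)/38 ≈ 16.064*I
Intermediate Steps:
f(h) = 0
T(C) = √C (T(C) = √(C + 0) = √C)
√(T(d) + 93*((W - 15)/(-7 + 45) - 2)) = √(√185 + 93*((-20 - 15)/(-7 + 45) - 2)) = √(√185 + 93*(-35/38 - 2)) = √(√185 + 93*(-111/38)) = √(√185 - 10323/38) = √(-10323/38 + √185)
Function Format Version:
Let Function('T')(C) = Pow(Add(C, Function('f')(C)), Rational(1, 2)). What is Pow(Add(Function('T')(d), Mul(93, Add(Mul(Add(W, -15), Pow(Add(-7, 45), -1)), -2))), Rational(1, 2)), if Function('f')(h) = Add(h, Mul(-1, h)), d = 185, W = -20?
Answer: Mul(Rational(1, 38), Pow(Add(-392274, Mul(1444, Pow(185, Rational(1, 2)))), Rational(1, 2))) ≈ Mul(16.064, I)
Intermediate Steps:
Function('f')(h) = 0
Function('T')(C) = Pow(C, Rational(1, 2)) (Function('T')(C) = Pow(Add(C, 0), Rational(1, 2)) = Pow(C, Rational(1, 2)))
Pow(Add(Function('T')(d), Mul(93, Add(Mul(Add(W, -15), Pow(Add(-7, 45), -1)), -2))), Rational(1, 2)) = Pow(Add(Pow(185, Rational(1, 2)), Mul(93, Add(Mul(Add(-20, -15), Pow(Add(-7, 45), -1)), -2))), Rational(1, 2)) = Pow(Add(Pow(185, Rational(1, 2)), Mul(93, Add(Mul(-35, Pow(38, -1)), -2))), Rational(1, 2)) = Pow(Add(Pow(185, Rational(1, 2)), Mul(93, Add(Mul(-35, Rational(1, 38)), -2))), Rational(1, 2)) = Pow(Add(Pow(185, Rational(1, 2)), Mul(93, Add(Rational(-35, 38), -2))), Rational(1, 2)) = Pow(Add(Pow(185, Rational(1, 2)), Mul(93, Rational(-111, 38))), Rational(1, 2)) = Pow(Add(Pow(185, Rational(1, 2)), Rational(-10323, 38)), Rational(1, 2)) = Pow(Add(Rational(-10323, 38), Pow(185, Rational(1, 2))), Rational(1, 2))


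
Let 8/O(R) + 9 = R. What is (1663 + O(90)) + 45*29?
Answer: 240416/81 ≈ 2968.1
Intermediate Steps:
O(R) = 8/(-9 + R)
(1663 + O(90)) + 45*29 = (1663 + 8/(-9 + 90)) + 45*29 = (1663 + 8/81) + 1305 = 134711/81 + 1305 = 240416/81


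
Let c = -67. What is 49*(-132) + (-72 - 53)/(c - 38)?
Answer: -135803/21 ≈ -6466.8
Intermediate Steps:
49*(-132) + (-72 - 53)/(c - 38) = 49*(-132) + (-72 - 53)/(-67 - 38) = -6468 - 125/(-105) = -6468 - 125*(-1/105) = -6468 + 25/21 = -135803/21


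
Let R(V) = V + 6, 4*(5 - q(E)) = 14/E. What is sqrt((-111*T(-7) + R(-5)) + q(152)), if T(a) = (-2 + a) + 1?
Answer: sqrt(5163611)/76 ≈ 29.899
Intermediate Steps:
q(E) = 5 - 7/(2*E)
R(V) = 6 + V
T(a) = -1 + a
sqrt((-111*T(-7) + R(-5)) + q(152)) = sqrt((-111*(-1 - 7) + (6 - 5)) + (5 - 7/2/152)) = sqrt((-111*(-8) + 1) + (5 - 7/2*1/152)) = sqrt((888 + 1) + (5 - 7/304)) = sqrt(889 + 1513/304) = sqrt(271769/304) = sqrt(5163611)/76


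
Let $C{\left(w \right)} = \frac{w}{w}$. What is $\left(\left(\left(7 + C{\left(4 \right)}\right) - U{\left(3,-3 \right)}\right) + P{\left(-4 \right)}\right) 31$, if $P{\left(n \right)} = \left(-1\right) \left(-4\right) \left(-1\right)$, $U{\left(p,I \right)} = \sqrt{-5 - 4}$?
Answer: $124 - 93 i \approx 124.0 - 93.0 i$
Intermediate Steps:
$U{\left(p,I \right)} = 3 i$ ($U{\left(p,I \right)} = \sqrt{-9} = 3 i$)
$C{\left(w \right)} = 1$
$P{\left(n \right)} = -4$ ($P{\left(n \right)} = 4 \left(-1\right) = -4$)
$\left(\left(\left(7 + C{\left(4 \right)}\right) - U{\left(3,-3 \right)}\right) + P{\left(-4 \right)}\right) 31 = \left(\left(\left(7 + 1\right) - 3 i\right) - 4\right) 31 = \left(\left(8 - 3 i\right) - 4\right) 31 = \left(4 - 3 i\right) 31 = 124 - 93 i$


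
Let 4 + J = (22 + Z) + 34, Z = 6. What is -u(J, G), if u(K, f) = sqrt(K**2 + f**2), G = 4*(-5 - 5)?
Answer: -2*sqrt(1241) ≈ -70.456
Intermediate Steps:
J = 58 (J = -4 + ((22 + 6) + 34) = -4 + (28 + 34) = -4 + 62 = 58)
G = -40 (G = 4*(-10) = -40)
-u(J, G) = -sqrt(58**2 + (-40)**2) = -sqrt(3364 + 1600) = -sqrt(4964) = -2*sqrt(1241)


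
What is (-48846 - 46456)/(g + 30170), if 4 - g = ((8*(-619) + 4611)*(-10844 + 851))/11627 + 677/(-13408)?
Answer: -79449667136/24910635157 ≈ -3.1894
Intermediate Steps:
g = -4096165851/14172256 (g = 4 - (((8*(-619) + 4611)*(-10844 + 851))/11627 + 677/(-13408)) = 4 - (((-4952 + 4611)*(-9993))*(1/11627) + 677*(-1/13408)) = 4 - (-341*(-9993)*(1/11627) - 677/13408) = 4 - (3407613*(1/11627) - 677/13408) = 4 - (309783/1057 - 677/13408) = 4 - 1*4152854875/14172256 = 4 - 4152854875/14172256 = -4096165851/14172256 ≈ -289.03)
(-48846 - 46456)/(g + 30170) = (-48846 - 46456)/(-4096165851/14172256 + 30170) = -95302/423480797669/14172256 = -95302*14172256/423480797669 = -79449667136/24910635157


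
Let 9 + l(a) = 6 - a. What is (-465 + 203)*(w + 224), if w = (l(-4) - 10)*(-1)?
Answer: -61046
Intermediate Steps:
l(a) = -3 - a (l(a) = -9 + (6 - a) = -3 - a)
w = 9 (w = ((-3 - 1*(-4)) - 10)*(-1) = ((-3 + 4) - 10)*(-1) = (1 - 10)*(-1) = -9*(-1) = 9)
(-465 + 203)*(w + 224) = (-465 + 203)*(9 + 224) = -262*233 = -61046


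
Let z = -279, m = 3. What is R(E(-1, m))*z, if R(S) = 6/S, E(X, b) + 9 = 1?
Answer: 837/4 ≈ 209.25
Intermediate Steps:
E(X, b) = -8 (E(X, b) = -9 + 1 = -8)
R(E(-1, m))*z = (6/(-8))*(-279) = (6*(-⅛))*(-279) = -¾*(-279) = 837/4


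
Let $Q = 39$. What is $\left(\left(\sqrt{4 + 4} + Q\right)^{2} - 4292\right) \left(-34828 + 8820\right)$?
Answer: $71860104 - 4057248 \sqrt{2} \approx 6.6122 \cdot 10^{7}$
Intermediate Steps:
$\left(\left(\sqrt{4 + 4} + Q\right)^{2} - 4292\right) \left(-34828 + 8820\right) = \left(\left(\sqrt{4 + 4} + 39\right)^{2} - 4292\right) \left(-34828 + 8820\right) = \left(\left(\sqrt{8} + 39\right)^{2} - 4292\right) \left(-26008\right) = \left(\left(2 \sqrt{2} + 39\right)^{2} - 4292\right) \left(-26008\right) = \left(\left(39 + 2 \sqrt{2}\right)^{2} - 4292\right) \left(-26008\right) = \left(-4292 + \left(39 + 2 \sqrt{2}\right)^{2}\right) \left(-26008\right) = 111626336 - 26008 \left(39 + 2 \sqrt{2}\right)^{2}$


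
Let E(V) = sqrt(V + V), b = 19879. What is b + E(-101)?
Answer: 19879 + I*sqrt(202) ≈ 19879.0 + 14.213*I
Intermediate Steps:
E(V) = sqrt(2)*sqrt(V) (E(V) = sqrt(2*V) = sqrt(2)*sqrt(V))
b + E(-101) = 19879 + sqrt(2)*sqrt(-101) = 19879 + sqrt(2)*(I*sqrt(101)) = 19879 + I*sqrt(202)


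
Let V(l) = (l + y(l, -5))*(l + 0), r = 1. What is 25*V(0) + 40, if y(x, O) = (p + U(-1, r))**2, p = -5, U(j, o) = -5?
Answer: 40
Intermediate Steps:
y(x, O) = 100 (y(x, O) = (-5 - 5)**2 = (-10)**2 = 100)
V(l) = l*(100 + l) (V(l) = (l + 100)*(l + 0) = (100 + l)*l = l*(100 + l))
25*V(0) + 40 = 25*(0*(100 + 0)) + 40 = 25*(0*100) + 40 = 25*0 + 40 = 0 + 40 = 40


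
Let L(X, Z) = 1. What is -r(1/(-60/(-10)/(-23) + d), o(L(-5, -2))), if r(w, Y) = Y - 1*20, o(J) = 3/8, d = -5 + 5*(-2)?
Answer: 157/8 ≈ 19.625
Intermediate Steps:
d = -15 (d = -5 - 10 = -15)
o(J) = 3/8 (o(J) = 3*(1/8) = 3/8)
r(w, Y) = -20 + Y (r(w, Y) = Y - 20 = -20 + Y)
-r(1/(-60/(-10)/(-23) + d), o(L(-5, -2))) = -(-20 + 3/8) = -1*(-157/8) = 157/8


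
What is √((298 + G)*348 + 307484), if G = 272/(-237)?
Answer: 10*√25637317/79 ≈ 640.93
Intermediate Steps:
G = -272/237 (G = 272*(-1/237) = -272/237 ≈ -1.1477)
√((298 + G)*348 + 307484) = √((298 - 272/237)*348 + 307484) = √((70354/237)*348 + 307484) = √(8161064/79 + 307484) = √(32452300/79) = 10*√25637317/79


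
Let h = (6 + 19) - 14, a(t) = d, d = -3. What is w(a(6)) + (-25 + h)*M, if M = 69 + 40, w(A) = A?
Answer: -1529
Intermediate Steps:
a(t) = -3
h = 11 (h = 25 - 14 = 11)
M = 109
w(a(6)) + (-25 + h)*M = -3 + (-25 + 11)*109 = -3 - 14*109 = -3 - 1526 = -1529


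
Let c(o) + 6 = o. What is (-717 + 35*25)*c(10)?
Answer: 632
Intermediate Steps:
c(o) = -6 + o
(-717 + 35*25)*c(10) = (-717 + 35*25)*(-6 + 10) = (-717 + 875)*4 = 158*4 = 632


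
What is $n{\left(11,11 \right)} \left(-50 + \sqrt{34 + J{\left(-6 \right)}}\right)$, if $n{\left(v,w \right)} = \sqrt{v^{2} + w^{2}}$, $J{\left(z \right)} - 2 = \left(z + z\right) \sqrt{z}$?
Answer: $\sqrt{2} \left(-550 + 22 \sqrt{9 - 3 i \sqrt{6}}\right) \approx -677.92 - 35.603 i$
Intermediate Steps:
$J{\left(z \right)} = 2 + 2 z^{\frac{3}{2}}$ ($J{\left(z \right)} = 2 + \left(z + z\right) \sqrt{z} = 2 + 2 z \sqrt{z} = 2 + 2 z^{\frac{3}{2}}$)
$n{\left(11,11 \right)} \left(-50 + \sqrt{34 + J{\left(-6 \right)}}\right) = \sqrt{11^{2} + 11^{2}} \left(-50 + \sqrt{34 + \left(2 + 2 \left(-6\right)^{\frac{3}{2}}\right)}\right) = \sqrt{121 + 121} \left(-50 + \sqrt{34 + \left(2 + 2 \left(- 6 i \sqrt{6}\right)\right)}\right) = \sqrt{242} \left(-50 + \sqrt{34 + \left(2 - 12 i \sqrt{6}\right)}\right) = 11 \sqrt{2} \left(-50 + \sqrt{36 - 12 i \sqrt{6}}\right)$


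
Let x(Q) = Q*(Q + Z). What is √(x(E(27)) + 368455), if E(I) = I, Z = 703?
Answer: √388165 ≈ 623.03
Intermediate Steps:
x(Q) = Q*(703 + Q) (x(Q) = Q*(Q + 703) = Q*(703 + Q))
√(x(E(27)) + 368455) = √(27*(703 + 27) + 368455) = √(27*730 + 368455) = √(19710 + 368455) = √388165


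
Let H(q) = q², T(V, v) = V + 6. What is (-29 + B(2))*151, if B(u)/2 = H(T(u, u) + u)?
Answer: 25821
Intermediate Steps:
T(V, v) = 6 + V
B(u) = 2*(6 + 2*u)² (B(u) = 2*((6 + u) + u)² = 2*(6 + 2*u)²)
(-29 + B(2))*151 = (-29 + 8*(3 + 2)²)*151 = (-29 + 8*5²)*151 = (-29 + 8*25)*151 = (-29 + 200)*151 = 171*151 = 25821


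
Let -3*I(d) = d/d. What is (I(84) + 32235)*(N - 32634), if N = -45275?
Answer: -7534111936/3 ≈ -2.5114e+9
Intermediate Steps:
I(d) = -1/3 (I(d) = -d/(3*d) = -1/3*1 = -1/3)
(I(84) + 32235)*(N - 32634) = (-1/3 + 32235)*(-45275 - 32634) = (96704/3)*(-77909) = -7534111936/3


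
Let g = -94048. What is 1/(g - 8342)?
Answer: -1/102390 ≈ -9.7666e-6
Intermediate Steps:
1/(g - 8342) = 1/(-94048 - 8342) = 1/(-102390) = -1/102390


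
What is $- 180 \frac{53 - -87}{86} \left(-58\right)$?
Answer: $\frac{730800}{43} \approx 16995.0$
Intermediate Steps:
$- 180 \frac{53 - -87}{86} \left(-58\right) = - 180 \left(53 + 87\right) \frac{1}{86} \left(-58\right) = - 180 \cdot 140 \cdot \frac{1}{86} \left(-58\right) = \left(-180\right) \frac{70}{43} \left(-58\right) = \left(- \frac{12600}{43}\right) \left(-58\right) = \frac{730800}{43}$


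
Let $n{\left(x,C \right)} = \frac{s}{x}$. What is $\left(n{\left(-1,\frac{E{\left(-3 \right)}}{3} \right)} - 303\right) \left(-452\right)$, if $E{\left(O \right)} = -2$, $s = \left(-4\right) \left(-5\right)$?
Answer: $145996$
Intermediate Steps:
$s = 20$
$n{\left(x,C \right)} = \frac{20}{x}$
$\left(n{\left(-1,\frac{E{\left(-3 \right)}}{3} \right)} - 303\right) \left(-452\right) = \left(\frac{20}{-1} - 303\right) \left(-452\right) = \left(20 \left(-1\right) - 303\right) \left(-452\right) = \left(-20 - 303\right) \left(-452\right) = \left(-323\right) \left(-452\right) = 145996$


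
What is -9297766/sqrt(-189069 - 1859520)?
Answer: 9297766*I*sqrt(227621)/682863 ≈ 6496.1*I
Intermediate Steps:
-9297766/sqrt(-189069 - 1859520) = -9297766*(-I*sqrt(227621)/682863) = -(-9297766)*I*sqrt(227621)/682863 = 9297766*I*sqrt(227621)/682863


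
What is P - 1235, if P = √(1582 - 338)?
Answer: -1235 + 2*√311 ≈ -1199.7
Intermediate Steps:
P = 2*√311 (P = √1244 = 2*√311 ≈ 35.270)
P - 1235 = 2*√311 - 1235 = -1235 + 2*√311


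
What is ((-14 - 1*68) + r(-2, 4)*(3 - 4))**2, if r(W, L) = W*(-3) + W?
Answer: 7396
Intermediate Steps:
r(W, L) = -2*W (r(W, L) = -3*W + W = -2*W)
((-14 - 1*68) + r(-2, 4)*(3 - 4))**2 = ((-14 - 1*68) + (-2*(-2))*(3 - 4))**2 = ((-14 - 68) + 4*(-1))**2 = (-82 - 4)**2 = (-86)**2 = 7396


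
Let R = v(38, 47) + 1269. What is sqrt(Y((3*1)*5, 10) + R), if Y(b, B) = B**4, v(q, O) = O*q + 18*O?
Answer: sqrt(13901) ≈ 117.90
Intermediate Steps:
v(q, O) = 18*O + O*q
R = 3901 (R = 47*(18 + 38) + 1269 = 47*56 + 1269 = 2632 + 1269 = 3901)
sqrt(Y((3*1)*5, 10) + R) = sqrt(10**4 + 3901) = sqrt(10000 + 3901) = sqrt(13901)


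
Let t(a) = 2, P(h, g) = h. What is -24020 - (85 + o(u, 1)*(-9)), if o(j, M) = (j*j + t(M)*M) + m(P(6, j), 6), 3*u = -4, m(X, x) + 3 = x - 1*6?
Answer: -24098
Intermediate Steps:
m(X, x) = -9 + x (m(X, x) = -3 + (x - 1*6) = -3 + (x - 6) = -3 + (-6 + x) = -9 + x)
u = -4/3 (u = (⅓)*(-4) = -4/3 ≈ -1.3333)
o(j, M) = -3 + j² + 2*M (o(j, M) = (j*j + 2*M) + (-9 + 6) = (j² + 2*M) - 3 = -3 + j² + 2*M)
-24020 - (85 + o(u, 1)*(-9)) = -24020 - (85 + (-3 + (-4/3)² + 2*1)*(-9)) = -24020 - (85 + (-3 + 16/9 + 2)*(-9)) = -24020 - (85 + (7/9)*(-9)) = -24020 - (85 - 7) = -24020 - 1*78 = -24020 - 78 = -24098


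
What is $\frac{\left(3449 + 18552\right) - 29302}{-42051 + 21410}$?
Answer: $\frac{7301}{20641} \approx 0.35371$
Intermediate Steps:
$\frac{\left(3449 + 18552\right) - 29302}{-42051 + 21410} = \frac{22001 - 29302}{-20641} = \left(-7301\right) \left(- \frac{1}{20641}\right) = \frac{7301}{20641}$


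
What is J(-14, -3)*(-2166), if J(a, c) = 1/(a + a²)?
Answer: -1083/91 ≈ -11.901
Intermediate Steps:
J(-14, -3)*(-2166) = (1/((-14)*(1 - 14)))*(-2166) = -1/14/(-13)*(-2166) = -1/14*(-1/13)*(-2166) = (1/182)*(-2166) = -1083/91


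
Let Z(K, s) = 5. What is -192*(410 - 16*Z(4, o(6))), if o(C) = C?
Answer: -63360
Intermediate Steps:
-192*(410 - 16*Z(4, o(6))) = -192*(410 - 16*5) = -192*(410 - 80) = -192*330 = -63360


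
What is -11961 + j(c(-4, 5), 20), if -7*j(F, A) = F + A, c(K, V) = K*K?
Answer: -83763/7 ≈ -11966.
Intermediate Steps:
c(K, V) = K²
j(F, A) = -A/7 - F/7 (j(F, A) = -(F + A)/7 = -(A + F)/7 = -A/7 - F/7)
-11961 + j(c(-4, 5), 20) = -11961 + (-⅐*20 - ⅐*(-4)²) = -11961 + (-20/7 - ⅐*16) = -11961 + (-20/7 - 16/7) = -11961 - 36/7 = -83763/7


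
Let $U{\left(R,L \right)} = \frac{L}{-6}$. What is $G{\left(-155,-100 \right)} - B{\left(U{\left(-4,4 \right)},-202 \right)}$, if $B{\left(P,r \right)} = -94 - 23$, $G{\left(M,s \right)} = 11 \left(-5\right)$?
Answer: $62$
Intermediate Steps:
$U{\left(R,L \right)} = - \frac{L}{6}$ ($U{\left(R,L \right)} = L \left(- \frac{1}{6}\right) = - \frac{L}{6}$)
$G{\left(M,s \right)} = -55$
$B{\left(P,r \right)} = -117$
$G{\left(-155,-100 \right)} - B{\left(U{\left(-4,4 \right)},-202 \right)} = -55 - -117 = -55 + 117 = 62$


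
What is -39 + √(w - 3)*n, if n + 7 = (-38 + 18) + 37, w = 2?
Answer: -39 + 10*I ≈ -39.0 + 10.0*I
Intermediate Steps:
n = 10 (n = -7 + ((-38 + 18) + 37) = -7 + (-20 + 37) = -7 + 17 = 10)
-39 + √(w - 3)*n = -39 + √(2 - 3)*10 = -39 + √(-1)*10 = -39 + I*10 = -39 + 10*I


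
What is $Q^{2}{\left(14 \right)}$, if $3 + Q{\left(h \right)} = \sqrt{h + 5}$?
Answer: $\left(3 - \sqrt{19}\right)^{2} \approx 1.8466$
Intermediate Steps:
$Q{\left(h \right)} = -3 + \sqrt{5 + h}$ ($Q{\left(h \right)} = -3 + \sqrt{h + 5} = -3 + \sqrt{5 + h}$)
$Q^{2}{\left(14 \right)} = \left(-3 + \sqrt{5 + 14}\right)^{2} = \left(-3 + \sqrt{19}\right)^{2}$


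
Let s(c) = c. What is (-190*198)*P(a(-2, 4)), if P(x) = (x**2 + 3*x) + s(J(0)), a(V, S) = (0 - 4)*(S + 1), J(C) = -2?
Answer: -12715560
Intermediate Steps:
a(V, S) = -4 - 4*S (a(V, S) = -4*(1 + S) = -4 - 4*S)
P(x) = -2 + x**2 + 3*x (P(x) = (x**2 + 3*x) - 2 = -2 + x**2 + 3*x)
(-190*198)*P(a(-2, 4)) = (-190*198)*(-2 + (-4 - 4*4)**2 + 3*(-4 - 4*4)) = -37620*(-2 + (-4 - 16)**2 + 3*(-4 - 16)) = -37620*(-2 + (-20)**2 + 3*(-20)) = -37620*(-2 + 400 - 60) = -37620*338 = -12715560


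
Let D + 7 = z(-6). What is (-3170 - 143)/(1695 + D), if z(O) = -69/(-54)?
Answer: -59634/30407 ≈ -1.9612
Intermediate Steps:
z(O) = 23/18 (z(O) = -69*(-1/54) = 23/18)
D = -103/18 (D = -7 + 23/18 = -103/18 ≈ -5.7222)
(-3170 - 143)/(1695 + D) = (-3170 - 143)/(1695 - 103/18) = -3313/30407/18 = -3313*18/30407 = -59634/30407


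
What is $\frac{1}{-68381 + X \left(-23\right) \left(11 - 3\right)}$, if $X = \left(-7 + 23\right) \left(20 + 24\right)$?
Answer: $- \frac{1}{197917} \approx -5.0526 \cdot 10^{-6}$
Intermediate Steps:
$X = 704$ ($X = 16 \cdot 44 = 704$)
$\frac{1}{-68381 + X \left(-23\right) \left(11 - 3\right)} = \frac{1}{-68381 + 704 \left(-23\right) \left(11 - 3\right)} = \frac{1}{-68381 - 16192 \left(11 + \left(-9 + 6\right)\right)} = \frac{1}{-68381 - 16192 \left(11 - 3\right)} = \frac{1}{-68381 - 129536} = \frac{1}{-197917} = - \frac{1}{197917}$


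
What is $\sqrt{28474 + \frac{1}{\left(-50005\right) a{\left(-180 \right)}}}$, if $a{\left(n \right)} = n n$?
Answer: $\frac{\sqrt{2306855301863889995}}{9000900} \approx 168.74$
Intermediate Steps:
$a{\left(n \right)} = n^{2}$
$\sqrt{28474 + \frac{1}{\left(-50005\right) a{\left(-180 \right)}}} = \sqrt{28474 + \frac{1}{\left(-50005\right) \left(-180\right)^{2}}} = \sqrt{28474 - \frac{1}{50005 \cdot 32400}} = \sqrt{28474 - \frac{1}{1620162000}} = \sqrt{\frac{46132492787999}{1620162000}} = \frac{\sqrt{2306855301863889995}}{9000900}$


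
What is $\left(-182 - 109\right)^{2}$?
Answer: $84681$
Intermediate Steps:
$\left(-182 - 109\right)^{2} = \left(-291\right)^{2} = 84681$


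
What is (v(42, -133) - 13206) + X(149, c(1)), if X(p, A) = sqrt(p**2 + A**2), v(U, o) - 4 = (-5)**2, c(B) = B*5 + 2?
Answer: -13177 + 5*sqrt(890) ≈ -13028.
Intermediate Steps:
c(B) = 2 + 5*B (c(B) = 5*B + 2 = 2 + 5*B)
v(U, o) = 29 (v(U, o) = 4 + (-5)**2 = 4 + 25 = 29)
X(p, A) = sqrt(A**2 + p**2)
(v(42, -133) - 13206) + X(149, c(1)) = (29 - 13206) + sqrt((2 + 5*1)**2 + 149**2) = -13177 + sqrt((2 + 5)**2 + 22201) = -13177 + sqrt(7**2 + 22201) = -13177 + sqrt(49 + 22201) = -13177 + sqrt(22250) = -13177 + 5*sqrt(890)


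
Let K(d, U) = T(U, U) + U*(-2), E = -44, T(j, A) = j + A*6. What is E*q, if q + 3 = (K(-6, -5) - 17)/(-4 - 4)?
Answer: -99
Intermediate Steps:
T(j, A) = j + 6*A
K(d, U) = 5*U (K(d, U) = (U + 6*U) + U*(-2) = 7*U - 2*U = 5*U)
q = 9/4 (q = -3 + (5*(-5) - 17)/(-4 - 4) = -3 + (-25 - 17)/(-8) = -3 - 42*(-⅛) = -3 + 21/4 = 9/4 ≈ 2.2500)
E*q = -44*9/4 = -99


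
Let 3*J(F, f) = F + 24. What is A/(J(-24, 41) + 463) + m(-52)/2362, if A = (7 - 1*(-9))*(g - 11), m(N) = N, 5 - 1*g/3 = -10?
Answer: 630426/546803 ≈ 1.1529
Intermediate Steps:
g = 45 (g = 15 - 3*(-10) = 15 + 30 = 45)
J(F, f) = 8 + F/3 (J(F, f) = (F + 24)/3 = (24 + F)/3 = 8 + F/3)
A = 544 (A = (7 - 1*(-9))*(45 - 11) = (7 + 9)*34 = 16*34 = 544)
A/(J(-24, 41) + 463) + m(-52)/2362 = 544/((8 + (⅓)*(-24)) + 463) - 52/2362 = 544/((8 - 8) + 463) - 52*1/2362 = 544/(0 + 463) - 26/1181 = 544/463 - 26/1181 = 630426/546803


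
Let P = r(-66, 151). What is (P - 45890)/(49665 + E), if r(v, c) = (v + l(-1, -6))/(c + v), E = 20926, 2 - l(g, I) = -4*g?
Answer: -229454/352955 ≈ -0.65009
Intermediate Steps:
l(g, I) = 2 + 4*g (l(g, I) = 2 - (-4)*g = 2 + 4*g)
r(v, c) = (-2 + v)/(c + v) (r(v, c) = (v + (2 + 4*(-1)))/(c + v) = (v + (2 - 4))/(c + v) = (v - 2)/(c + v) = (-2 + v)/(c + v))
P = -⅘ (P = (-2 - 66)/(151 - 66) = -68/85 = (1/85)*(-68) = -⅘ ≈ -0.80000)
(P - 45890)/(49665 + E) = (-⅘ - 45890)/(49665 + 20926) = -229454/5/70591 = -229454/5*1/70591 = -229454/352955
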